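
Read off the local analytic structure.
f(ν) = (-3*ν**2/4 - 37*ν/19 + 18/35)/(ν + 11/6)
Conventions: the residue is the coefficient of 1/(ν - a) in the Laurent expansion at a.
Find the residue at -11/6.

The residue is 16637/10640.

At the order-1 pole -11/6 set g(ν) = (ν - (-11/6))*f(ν) = -3*ν**2/4 - 37*ν/19 + 18/35.
Simple pole: residue = g(a) at a = -11/6, which is 16637/10640.


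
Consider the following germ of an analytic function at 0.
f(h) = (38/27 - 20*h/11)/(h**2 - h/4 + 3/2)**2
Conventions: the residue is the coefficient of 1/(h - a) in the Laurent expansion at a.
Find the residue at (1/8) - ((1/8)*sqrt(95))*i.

The residue is ((44864/2680425)*sqrt(95))*i.

The factor h**2 - h/4 + 3/2 splits as (h - a)(h - a') with a = (1/8) - ((1/8)*sqrt(95))*i, a' = (1/8) + ((1/8)*sqrt(95))*i. At the order-2 pole a set g(h) = (h - a)^2*f(h) = [38/27 - 20*h/11] / (h - a')^2.
Order-2 pole: residue = g'(a); g'((1/8) - ((1/8)*sqrt(95))*i) = ((44864/2680425)*sqrt(95))*i, so the residue is ((44864/2680425)*sqrt(95))*i.


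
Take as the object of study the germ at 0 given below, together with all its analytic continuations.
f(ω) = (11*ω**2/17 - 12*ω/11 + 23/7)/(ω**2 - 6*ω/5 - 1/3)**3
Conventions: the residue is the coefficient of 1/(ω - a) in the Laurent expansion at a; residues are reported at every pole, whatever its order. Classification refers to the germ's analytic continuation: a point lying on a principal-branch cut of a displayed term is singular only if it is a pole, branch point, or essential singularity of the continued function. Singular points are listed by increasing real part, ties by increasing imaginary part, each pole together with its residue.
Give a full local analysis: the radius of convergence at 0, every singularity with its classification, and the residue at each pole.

Denominator factor (ω**2 - 6*ω/5 - 1/3)^3: discriminant 208/75, real irrational roots 3/5 + (2/15)*sqrt(39) and 3/5 - (2/15)*sqrt(39); poles of order 3, moduli 3/5 + (2/15)*sqrt(39) and -3/5 + (2/15)*sqrt(39).
The radius of convergence is the smallest modulus among the singular points: -3/5 + (2/15)*sqrt(39).
The factor ω**2 - 6*ω/5 - 1/3 splits as (ω - a)(ω - a') with a = 3/5 - (2/15)*sqrt(39), a' = 3/5 + (2/15)*sqrt(39). At the order-3 pole a set g(ω) = (ω - a)^3*f(ω) = [11*ω**2/17 - 12*ω/11 + 23/7] / (ω - a')^3.
Order-3 pole: residue = g''(a)/2; g''(3/5 - (2/15)*sqrt(39)) = -(74953875/184055872)*sqrt(39), so the residue is -(74953875/368111744)*sqrt(39).
The factor ω**2 - 6*ω/5 - 1/3 splits as (ω - a)(ω - a') with a = 3/5 + (2/15)*sqrt(39), a' = 3/5 - (2/15)*sqrt(39). At the order-3 pole a set g(ω) = (ω - a)^3*f(ω) = [11*ω**2/17 - 12*ω/11 + 23/7] / (ω - a')^3.
Order-3 pole: residue = g''(a)/2; g''(3/5 + (2/15)*sqrt(39)) = (74953875/184055872)*sqrt(39), so the residue is (74953875/368111744)*sqrt(39).
List the singular points by increasing real part (a conjugate pair: the negative imaginary part first).

Radius of convergence at 0: -3/5 + (2/15)*sqrt(39).
At 3/5 - (2/15)*sqrt(39): a pole of order 3; residue -(74953875/368111744)*sqrt(39).
At 3/5 + (2/15)*sqrt(39): a pole of order 3; residue (74953875/368111744)*sqrt(39).


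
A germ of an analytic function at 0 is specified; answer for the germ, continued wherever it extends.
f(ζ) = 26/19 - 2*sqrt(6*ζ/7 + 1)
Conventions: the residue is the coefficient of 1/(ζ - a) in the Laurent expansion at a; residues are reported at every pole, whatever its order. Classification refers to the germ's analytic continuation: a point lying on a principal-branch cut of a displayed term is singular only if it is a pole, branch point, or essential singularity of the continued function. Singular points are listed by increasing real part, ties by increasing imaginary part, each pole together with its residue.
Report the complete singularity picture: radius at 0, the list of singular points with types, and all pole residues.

Branch term (-2)*sqrt(1 - ζ/(-7/6)): its argument vanishes at ζ = -7/6, a square-root branch point, modulus 7/6.
The radius of convergence is the smallest modulus among the singular points: 7/6.

Radius of convergence at 0: 7/6.
At -7/6: an algebraic (square-root) branch point.


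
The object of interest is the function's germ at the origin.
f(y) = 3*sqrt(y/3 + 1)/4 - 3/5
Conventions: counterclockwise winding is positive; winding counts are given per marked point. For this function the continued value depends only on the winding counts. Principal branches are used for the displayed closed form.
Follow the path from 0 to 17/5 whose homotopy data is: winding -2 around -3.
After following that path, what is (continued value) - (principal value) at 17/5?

Continued minus principal equals 0.

The rational part is single-valued and drops out of the difference; each branch term changes only by its own monodromy.
(3/4)*sqrt(1 - y/(-3)): winding -2 is even, the square root returns to the same sheet, contribution 0.
Summing the contributions at y = 17/5 gives 0.


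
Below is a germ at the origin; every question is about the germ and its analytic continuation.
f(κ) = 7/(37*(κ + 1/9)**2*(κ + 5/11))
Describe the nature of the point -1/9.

The denominator factor κ + 1/9 vanishes at -1/9 and appears to the power 2; the numerator there equals 7/37, nonzero, and no other factor vanishes.
Hence a pole whose order is the multiplicity, 2.

The point is a pole of order 2.


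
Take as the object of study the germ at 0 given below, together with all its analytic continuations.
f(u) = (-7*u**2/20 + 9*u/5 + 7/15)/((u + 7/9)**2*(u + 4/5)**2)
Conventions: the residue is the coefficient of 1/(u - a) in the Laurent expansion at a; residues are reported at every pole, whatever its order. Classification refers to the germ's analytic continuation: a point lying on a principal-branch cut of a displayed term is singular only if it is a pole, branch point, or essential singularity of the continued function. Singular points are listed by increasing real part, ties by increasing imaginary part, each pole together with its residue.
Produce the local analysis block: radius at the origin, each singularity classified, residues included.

Radius of convergence at 0: 7/9.
At -4/5: a pole of order 2; residue -213435.
At -7/9: a pole of order 2; residue 213435.

Denominator factor (u + 4/5)^2: pole of order 2 at -4/5, modulus 4/5.
Denominator factor (u + 7/9)^2: pole of order 2 at -7/9, modulus 7/9.
The radius of convergence is the smallest modulus among the singular points: 7/9.
At the order-2 pole -4/5 set g(u) = (u - (-4/5))^2*f(u) = (-7*u**2/20 + 9*u/5 + 7/15)/(u + 7/9)**2.
Order-2 pole: residue = g'(a); g'(-4/5) = -213435, so the residue is -213435.
At the order-2 pole -7/9 set g(u) = (u - (-7/9))^2*f(u) = (-7*u**2/20 + 9*u/5 + 7/15)/(u + 4/5)**2.
Order-2 pole: residue = g'(a); g'(-7/9) = 213435, so the residue is 213435.
List the singular points by increasing real part (a conjugate pair: the negative imaginary part first).


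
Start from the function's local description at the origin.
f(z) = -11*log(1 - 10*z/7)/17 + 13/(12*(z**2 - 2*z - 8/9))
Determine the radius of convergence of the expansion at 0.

The radius of convergence is -1 + (1/3)*sqrt(17).

Denominator factor (z**2 - 2*z - 8/9): discriminant 68/9, real irrational roots 1 + (1/3)*sqrt(17) and 1 - (1/3)*sqrt(17); poles of order 1, moduli 1 + (1/3)*sqrt(17) and -1 + (1/3)*sqrt(17).
Branch term (-11/17)*log(1 - z/(7/10)): its argument vanishes at z = 7/10, a logarithmic branch point, modulus 7/10.
The radius of convergence is the smallest modulus among the singular points: -1 + (1/3)*sqrt(17).


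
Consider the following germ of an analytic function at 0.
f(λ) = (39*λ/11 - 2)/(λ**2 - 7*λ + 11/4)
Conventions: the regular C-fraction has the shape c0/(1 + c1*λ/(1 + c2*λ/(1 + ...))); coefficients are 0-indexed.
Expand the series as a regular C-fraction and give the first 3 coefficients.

Taylor coefficients (expand at 0): a_0 = -8/11, a_1 = -68/121, a_2 = -1552/1331.
c0 = a_0 = -8/11. Peel one level at a time: if S = 1 + c*λ/S' with S'(0) = 1, then c is the λ-coefficient of S and S' = c*λ/(S - 1).
S_1 = c0/f = 1 + (-17/22)*λ + (-487/484)*λ^2 + ...; c1 = -17/22.
S_2 = c1*λ/(S_1 - 1) = 1 + (-487/374)*λ + ...; c2 = -487/374.

The regular C-fraction coefficients are [-8/11, -17/22, -487/374].


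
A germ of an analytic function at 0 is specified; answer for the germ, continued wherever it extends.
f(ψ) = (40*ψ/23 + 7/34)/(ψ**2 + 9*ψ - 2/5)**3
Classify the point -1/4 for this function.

The point is a regular point.

Denominator factors: ψ**2 + 9*ψ - 2/5 = -207/80 at ψ = -1/4 — none vanishes.
So the germ continues analytically to -1/4.


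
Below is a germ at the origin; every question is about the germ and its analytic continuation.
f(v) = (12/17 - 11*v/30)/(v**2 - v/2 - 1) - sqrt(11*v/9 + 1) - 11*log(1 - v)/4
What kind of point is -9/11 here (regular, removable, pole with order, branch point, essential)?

The point is an algebraic (square-root) branch point.

The term (-1)*sqrt(1 - v/(-9/11)) has argument 1 - -9/11/(-9/11) = 0 at -9/11: a square-root (algebraic, two-sheeted) branch point; the remaining terms are analytic or single-valued there.


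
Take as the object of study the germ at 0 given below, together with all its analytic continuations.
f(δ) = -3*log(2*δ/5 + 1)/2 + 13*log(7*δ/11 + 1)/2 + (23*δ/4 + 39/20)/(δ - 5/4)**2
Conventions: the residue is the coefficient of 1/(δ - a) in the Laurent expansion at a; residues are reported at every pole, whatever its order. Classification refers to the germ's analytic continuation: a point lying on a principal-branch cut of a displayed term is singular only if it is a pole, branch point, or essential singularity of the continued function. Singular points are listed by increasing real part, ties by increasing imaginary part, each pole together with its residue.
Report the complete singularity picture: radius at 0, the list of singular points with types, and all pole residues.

Denominator factor (δ - 5/4)^2: pole of order 2 at 5/4, modulus 5/4.
Branch term (-3/2)*log(1 - δ/(-5/2)): its argument vanishes at δ = -5/2, a logarithmic branch point, modulus 5/2.
Branch term (13/2)*log(1 - δ/(-11/7)): its argument vanishes at δ = -11/7, a logarithmic branch point, modulus 11/7.
The radius of convergence is the smallest modulus among the singular points: 5/4.
The branch terms are analytic at 5/4 and contribute nothing to the residue; only the rational part matters.
At the order-2 pole 5/4 set g(δ) = (δ - (5/4))^2*(rational part) = 23*δ/4 + 39/20.
Order-2 pole: residue = g'(a); g'(5/4) = 23/4, so the residue is 23/4.
List the singular points by increasing real part (a conjugate pair: the negative imaginary part first).

Radius of convergence at 0: 5/4.
At -5/2: a logarithmic branch point.
At -11/7: a logarithmic branch point.
At 5/4: a pole of order 2; residue 23/4.


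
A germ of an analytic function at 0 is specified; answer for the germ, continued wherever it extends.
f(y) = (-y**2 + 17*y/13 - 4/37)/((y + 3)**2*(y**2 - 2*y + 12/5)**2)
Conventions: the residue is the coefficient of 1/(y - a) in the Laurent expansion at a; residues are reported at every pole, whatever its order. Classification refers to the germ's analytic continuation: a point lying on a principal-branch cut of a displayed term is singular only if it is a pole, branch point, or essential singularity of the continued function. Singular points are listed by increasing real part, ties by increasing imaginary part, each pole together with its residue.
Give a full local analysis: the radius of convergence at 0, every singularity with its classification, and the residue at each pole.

Radius of convergence at 0: (2/5)*sqrt(15).
At -3: a pole of order 2; residue -4890875/316739943.
At (1) - ((1/5)*sqrt(35))*i: a pole of order 2; residue (4890875/633479886) - ((1426315/62081028828)*sqrt(35))*i.
At (1) + ((1/5)*sqrt(35))*i: a pole of order 2; residue (4890875/633479886) + ((1426315/62081028828)*sqrt(35))*i.


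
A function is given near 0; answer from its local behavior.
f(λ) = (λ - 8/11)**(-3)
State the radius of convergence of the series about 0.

The radius of convergence is 8/11.

Denominator factor (λ - 8/11)^3: pole of order 3 at 8/11, modulus 8/11.
The radius of convergence is the smallest modulus among the singular points: 8/11.


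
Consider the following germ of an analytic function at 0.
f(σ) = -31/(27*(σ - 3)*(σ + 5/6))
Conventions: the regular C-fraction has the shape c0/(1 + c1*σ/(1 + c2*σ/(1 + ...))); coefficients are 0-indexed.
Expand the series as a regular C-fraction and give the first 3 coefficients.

Taylor coefficients (expand at 0): a_0 = 62/135, a_1 = -806/2025, a_2 = 16058/30375.
c0 = a_0 = 62/135. Peel one level at a time: if S = 1 + c*σ/S' with S'(0) = 1, then c is the σ-coefficient of S and S' = c*σ/(S - 1).
S_1 = c0/f = 1 + (13/15)*σ + (-2/5)*σ^2 + ...; c1 = 13/15.
S_2 = c1*σ/(S_1 - 1) = 1 + (6/13)*σ + ...; c2 = 6/13.

The regular C-fraction coefficients are [62/135, 13/15, 6/13].


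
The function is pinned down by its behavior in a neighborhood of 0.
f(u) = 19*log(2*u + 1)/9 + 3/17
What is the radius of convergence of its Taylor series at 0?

Branch term (19/9)*log(1 - u/(-1/2)): its argument vanishes at u = -1/2, a logarithmic branch point, modulus 1/2.
The radius of convergence is the smallest modulus among the singular points: 1/2.

The radius of convergence is 1/2.


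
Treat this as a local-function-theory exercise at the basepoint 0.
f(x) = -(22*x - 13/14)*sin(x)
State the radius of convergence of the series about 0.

The factor -sin(x) is entire and contributes no finite singular point.
The polynomial part has no poles.
No finite singular points: the Taylor series at 0 converges everywhere.

The radius of convergence is infinite.


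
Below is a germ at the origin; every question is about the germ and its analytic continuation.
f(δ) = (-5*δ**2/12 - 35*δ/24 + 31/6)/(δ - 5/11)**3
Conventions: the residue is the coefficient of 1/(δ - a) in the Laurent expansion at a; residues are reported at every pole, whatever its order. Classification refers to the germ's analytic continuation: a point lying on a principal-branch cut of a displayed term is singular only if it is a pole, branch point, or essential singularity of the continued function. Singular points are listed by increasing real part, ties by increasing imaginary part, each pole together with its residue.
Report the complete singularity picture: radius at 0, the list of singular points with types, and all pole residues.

Denominator factor (δ - 5/11)^3: pole of order 3 at 5/11, modulus 5/11.
The radius of convergence is the smallest modulus among the singular points: 5/11.
At the order-3 pole 5/11 set g(δ) = (δ - (5/11))^3*f(δ) = -5*δ**2/12 - 35*δ/24 + 31/6.
Order-3 pole: residue = g''(a)/2; g''(5/11) = -5/6, so the residue is -5/12.

Radius of convergence at 0: 5/11.
At 5/11: a pole of order 3; residue -5/12.


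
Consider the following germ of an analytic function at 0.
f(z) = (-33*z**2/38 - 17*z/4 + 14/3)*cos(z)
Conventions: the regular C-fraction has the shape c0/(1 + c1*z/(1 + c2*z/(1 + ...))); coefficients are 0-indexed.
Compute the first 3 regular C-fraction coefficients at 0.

Taylor coefficients (expand at 0): a_0 = 14/3, a_1 = -17/4, a_2 = -365/114.
c0 = a_0 = 14/3. Peel one level at a time: if S = 1 + c*z/S' with S'(0) = 1, then c is the z-coefficient of S and S' = c*z/(S - 1).
S_1 = c0/f = 1 + (51/56)*z + (90299/59584)*z^2 + ...; c1 = 51/56.
S_2 = c1*z/(S_1 - 1) = 1 + (-90299/54264)*z + ...; c2 = -90299/54264.

The regular C-fraction coefficients are [14/3, 51/56, -90299/54264].


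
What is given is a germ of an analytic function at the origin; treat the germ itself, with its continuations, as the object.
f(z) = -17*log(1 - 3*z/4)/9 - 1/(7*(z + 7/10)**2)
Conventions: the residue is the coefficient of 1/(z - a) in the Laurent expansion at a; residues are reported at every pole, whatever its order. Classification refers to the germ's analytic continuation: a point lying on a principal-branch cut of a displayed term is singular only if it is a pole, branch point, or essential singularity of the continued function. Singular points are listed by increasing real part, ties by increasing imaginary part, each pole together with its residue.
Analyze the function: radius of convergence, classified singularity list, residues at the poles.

Denominator factor (z + 7/10)^2: pole of order 2 at -7/10, modulus 7/10.
Branch term (-17/9)*log(1 - z/(4/3)): its argument vanishes at z = 4/3, a logarithmic branch point, modulus 4/3.
The radius of convergence is the smallest modulus among the singular points: 7/10.
The branch term is analytic at -7/10 and contributes nothing to the residue; only the rational part matters.
At the order-2 pole -7/10 set g(z) = (z - (-7/10))^2*(rational part) = -1/7.
Order-2 pole: residue = g'(a); g'(-7/10) = 0, so the residue is 0.
List the singular points by increasing real part (a conjugate pair: the negative imaginary part first).

Radius of convergence at 0: 7/10.
At -7/10: a pole of order 2; residue 0.
At 4/3: a logarithmic branch point.


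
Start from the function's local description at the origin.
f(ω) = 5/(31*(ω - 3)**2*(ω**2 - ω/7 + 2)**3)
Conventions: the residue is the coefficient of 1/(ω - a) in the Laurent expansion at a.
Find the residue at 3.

The residue is -210945/929583856.

At the order-2 pole 3 set g(ω) = (ω - (3))^2*f(ω) = 5/(31*(ω**2 - ω/7 + 2)**3).
Order-2 pole: residue = g'(a); g'(3) = -210945/929583856, so the residue is -210945/929583856.


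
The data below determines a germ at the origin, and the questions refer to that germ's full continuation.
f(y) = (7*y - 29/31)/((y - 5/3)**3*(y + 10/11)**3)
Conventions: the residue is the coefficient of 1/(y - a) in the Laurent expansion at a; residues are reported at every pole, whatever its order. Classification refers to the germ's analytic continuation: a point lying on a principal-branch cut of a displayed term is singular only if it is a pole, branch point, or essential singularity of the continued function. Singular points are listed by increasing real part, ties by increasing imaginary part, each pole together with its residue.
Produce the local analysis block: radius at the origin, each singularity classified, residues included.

Denominator factor (y + 10/11)^3: pole of order 3 at -10/11, modulus 10/11.
Denominator factor (y - 5/3)^3: pole of order 3 at 5/3, modulus 5/3.
The radius of convergence is the smallest modulus among the singular points: 10/11.
At the order-3 pole -10/11 set g(y) = (y - (-10/11))^3*f(y) = (7*y - 29/31)/(y - 5/3)**3.
Order-3 pole: residue = g''(a)/2; g''(-10/11) = -24982611786/137548646875, so the residue is -12491305893/137548646875.
At the order-3 pole 5/3 set g(y) = (y - (5/3))^3*f(y) = (7*y - 29/31)/(y + 10/11)**3.
Order-3 pole: residue = g''(a)/2; g''(5/3) = 24982611786/137548646875, so the residue is 12491305893/137548646875.
List the singular points by increasing real part (a conjugate pair: the negative imaginary part first).

Radius of convergence at 0: 10/11.
At -10/11: a pole of order 3; residue -12491305893/137548646875.
At 5/3: a pole of order 3; residue 12491305893/137548646875.


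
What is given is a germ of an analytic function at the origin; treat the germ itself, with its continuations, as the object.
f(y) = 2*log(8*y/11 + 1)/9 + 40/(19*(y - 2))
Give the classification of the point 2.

The point is a pole of order 1.

The denominator factor y - 2 vanishes at 2 and appears to the power 1; the numerator there equals 40/19, nonzero, and no other factor vanishes.
The branch terms are analytic at this point.
Hence a pole whose order is the multiplicity, 1.


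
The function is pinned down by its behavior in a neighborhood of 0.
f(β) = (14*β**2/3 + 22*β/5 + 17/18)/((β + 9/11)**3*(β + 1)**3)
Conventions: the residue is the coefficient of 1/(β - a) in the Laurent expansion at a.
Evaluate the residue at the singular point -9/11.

At the order-3 pole -9/11 set g(β) = (β - (-9/11))^3*f(β) = (14*β**2/3 + 22*β/5 + 17/18)/(β + 1)**3.
Order-3 pole: residue = g''(a)/2; g''(-9/11) = 2285327/48, so the residue is 2285327/96.

The residue is 2285327/96.


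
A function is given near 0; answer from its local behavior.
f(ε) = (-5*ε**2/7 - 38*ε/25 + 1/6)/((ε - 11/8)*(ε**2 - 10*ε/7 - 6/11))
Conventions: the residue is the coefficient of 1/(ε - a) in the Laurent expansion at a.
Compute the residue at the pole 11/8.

The residue is 1209989/228825.

At the order-1 pole 11/8 set g(ε) = (ε - (11/8))*f(ε) = (-5*ε**2/7 - 38*ε/25 + 1/6)/(ε**2 - 10*ε/7 - 6/11).
Simple pole: residue = g(a) at a = 11/8, which is 1209989/228825.


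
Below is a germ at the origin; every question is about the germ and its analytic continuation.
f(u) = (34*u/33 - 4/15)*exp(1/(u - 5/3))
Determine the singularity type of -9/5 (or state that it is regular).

The point is a regular point.

There is no denominator, hence no pole anywhere.
The essential point of exp(1/(u - (5/3))) is 5/3, not -9/5.
So the germ continues analytically to -9/5.


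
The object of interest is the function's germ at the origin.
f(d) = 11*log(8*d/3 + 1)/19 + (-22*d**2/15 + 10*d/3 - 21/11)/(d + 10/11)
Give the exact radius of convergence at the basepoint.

The radius of convergence is 3/8.

Denominator factor (d + 10/11): pole of order 1 at -10/11, modulus 10/11.
Branch term (11/19)*log(1 - d/(-3/8)): its argument vanishes at d = -3/8, a logarithmic branch point, modulus 3/8.
The radius of convergence is the smallest modulus among the singular points: 3/8.


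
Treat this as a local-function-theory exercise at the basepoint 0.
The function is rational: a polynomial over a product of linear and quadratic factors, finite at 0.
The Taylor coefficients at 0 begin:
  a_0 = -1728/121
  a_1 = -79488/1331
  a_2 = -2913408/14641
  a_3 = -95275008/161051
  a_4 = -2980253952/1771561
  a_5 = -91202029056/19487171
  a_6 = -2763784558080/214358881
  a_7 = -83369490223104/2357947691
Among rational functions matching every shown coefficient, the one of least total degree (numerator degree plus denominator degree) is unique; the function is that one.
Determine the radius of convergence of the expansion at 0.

No rational of total degree below 4 reproduces all 8 coefficients; solving the [0/4] Pade equations on them gives f(η) = 6/((η - 11/12)**2*(η**2 + η - 1/2)), whose expansion matches every shown term.
Denominator factor (η**2 + η - 1/2): discriminant 3, real irrational roots -1/2 + (1/2)*sqrt(3) and -1/2 - (1/2)*sqrt(3); poles of order 1, moduli -1/2 + (1/2)*sqrt(3) and 1/2 + (1/2)*sqrt(3).
Denominator factor (η - 11/12)^2: pole of order 2 at 11/12, modulus 11/12.
The radius of convergence is the smallest modulus among the singular points: -1/2 + (1/2)*sqrt(3).

The radius of convergence is -1/2 + (1/2)*sqrt(3).


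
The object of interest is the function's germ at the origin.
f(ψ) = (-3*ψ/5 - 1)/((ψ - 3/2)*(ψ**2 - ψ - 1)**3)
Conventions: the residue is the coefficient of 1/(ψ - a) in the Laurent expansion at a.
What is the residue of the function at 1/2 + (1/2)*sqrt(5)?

The factor ψ**2 - ψ - 1 splits as (ψ - a)(ψ - a') with a = 1/2 + (1/2)*sqrt(5), a' = 1/2 - (1/2)*sqrt(5). At the order-3 pole a set g(ψ) = (ψ - a)^3*f(ψ) = [(-3*ψ/5 - 1)/(ψ - 3/2)] / (ψ - a')^3.
Order-3 pole: residue = g''(a)/2; g''(1/2 + (1/2)*sqrt(5)) = -608/5 - (33932/625)*sqrt(5), so the residue is -304/5 - (16966/625)*sqrt(5).

The residue is -304/5 - (16966/625)*sqrt(5).


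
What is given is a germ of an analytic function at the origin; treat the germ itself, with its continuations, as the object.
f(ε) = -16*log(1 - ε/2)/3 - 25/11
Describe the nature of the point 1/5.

There is no denominator, hence no pole anywhere.
Branch term log(1 - ε/(2)): argument at 1/5 is 9/10, nonzero, so 1/5 is not its branch point (a point on a principal cut is still regular for the continued germ).
So the germ continues analytically to 1/5.

The point is a regular point.


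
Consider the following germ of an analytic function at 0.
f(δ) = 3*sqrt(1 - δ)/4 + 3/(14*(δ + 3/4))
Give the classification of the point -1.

The point is a regular point.

Denominator factors: δ + 3/4 = -1/4 at δ = -1 — none vanishes.
Branch term sqrt(1 - δ/(1)): argument at -1 is 2, nonzero, so -1 is not its branch point (a point on a principal cut is still regular for the continued germ).
So the germ continues analytically to -1.


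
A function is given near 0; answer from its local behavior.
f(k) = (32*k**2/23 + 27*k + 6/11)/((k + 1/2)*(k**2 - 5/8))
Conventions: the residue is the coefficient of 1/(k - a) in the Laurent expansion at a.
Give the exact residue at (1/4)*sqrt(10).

The residue is -12230/759 + (32723/3795)*sqrt(10).

The factor k**2 - 5/8 splits as (k - a)(k - a') with a = (1/4)*sqrt(10), a' = -(1/4)*sqrt(10). At the order-1 pole a set g(k) = (k - a)*f(k) = [(32*k**2/23 + 27*k + 6/11)/(k + 1/2)] / (k - a').
Simple pole: residue = g(a) at a = (1/4)*sqrt(10), which is -12230/759 + (32723/3795)*sqrt(10).


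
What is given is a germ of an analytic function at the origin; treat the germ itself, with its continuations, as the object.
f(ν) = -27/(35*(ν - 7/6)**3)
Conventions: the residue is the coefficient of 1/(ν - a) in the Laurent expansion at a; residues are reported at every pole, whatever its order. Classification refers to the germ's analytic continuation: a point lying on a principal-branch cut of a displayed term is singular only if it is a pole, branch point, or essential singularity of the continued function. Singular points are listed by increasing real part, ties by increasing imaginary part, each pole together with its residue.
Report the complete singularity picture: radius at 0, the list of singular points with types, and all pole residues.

Radius of convergence at 0: 7/6.
At 7/6: a pole of order 3; residue 0.

Denominator factor (ν - 7/6)^3: pole of order 3 at 7/6, modulus 7/6.
The radius of convergence is the smallest modulus among the singular points: 7/6.
At the order-3 pole 7/6 set g(ν) = (ν - (7/6))^3*f(ν) = -27/35.
Order-3 pole: residue = g''(a)/2; g''(7/6) = 0, so the residue is 0.


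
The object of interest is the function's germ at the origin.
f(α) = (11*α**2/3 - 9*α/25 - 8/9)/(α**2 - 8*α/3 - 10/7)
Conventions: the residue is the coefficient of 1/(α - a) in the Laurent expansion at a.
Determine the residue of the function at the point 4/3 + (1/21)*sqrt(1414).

The factor α**2 - 8*α/3 - 10/7 splits as (α - a)(α - a') with a = 4/3 + (1/21)*sqrt(1414), a' = 4/3 - (1/21)*sqrt(1414). At the order-1 pole a set g(α) = (α - a)*f(α) = [11*α**2/3 - 9*α/25 - 8/9] / (α - a').
Simple pole: residue = g(a) at a = 4/3 + (1/21)*sqrt(1414), which is 2119/450 + (39941/318150)*sqrt(1414).

The residue is 2119/450 + (39941/318150)*sqrt(1414).


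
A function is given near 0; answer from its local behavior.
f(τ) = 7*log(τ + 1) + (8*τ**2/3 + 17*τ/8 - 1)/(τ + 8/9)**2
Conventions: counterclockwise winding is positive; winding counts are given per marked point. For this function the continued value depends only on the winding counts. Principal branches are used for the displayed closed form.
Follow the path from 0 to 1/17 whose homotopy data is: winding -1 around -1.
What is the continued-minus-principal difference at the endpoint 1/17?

The rational part is single-valued and drops out of the difference; each branch term changes only by its own monodromy.
(7)*log(1 - τ/(-1)): each positive loop around -1 adds 2*pi*i to the log, so winding -1 contributes (7)*(-1)*2*pi*i = -(14)*pi*i.
Summing the contributions at τ = 1/17 gives -(14)*pi*i.

Continued minus principal equals -(14)*pi*i.


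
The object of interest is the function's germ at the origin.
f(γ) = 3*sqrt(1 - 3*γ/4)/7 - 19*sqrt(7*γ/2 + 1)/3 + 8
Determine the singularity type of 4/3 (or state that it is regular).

The point is an algebraic (square-root) branch point.

The term (3/7)*sqrt(1 - γ/(4/3)) has argument 1 - 4/3/(4/3) = 0 at 4/3: a square-root (algebraic, two-sheeted) branch point; the remaining terms are analytic or single-valued there.


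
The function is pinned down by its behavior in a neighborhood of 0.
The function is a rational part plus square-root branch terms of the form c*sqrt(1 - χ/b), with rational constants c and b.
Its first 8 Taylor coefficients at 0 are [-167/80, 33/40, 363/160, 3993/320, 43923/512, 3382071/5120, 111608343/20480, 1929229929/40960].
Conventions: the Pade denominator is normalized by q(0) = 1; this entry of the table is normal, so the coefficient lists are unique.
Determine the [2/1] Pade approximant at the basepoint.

The Pade approximant has numerator coefficients [-167/80, 1969/160, -363/160]; denominator coefficients [1, -11/2].

Taylor coefficients needed (read off): a_0 = -167/80, a_1 = 33/40, a_2 = 363/160, a_3 = 3993/320.
Write the denominator as Q(χ) = 1 + q1*χ. Requiring Q*f - P = O(χ^4) with deg P <= 2 kills the coefficients of χ^3..χ^3 in Q*f:
  χ^3: a_3 + q1*a_2 = 0, i.e. 3993/320 + (363/160)*q1 = 0.
Solving this linear system: q1 = -11/2.
The numerator is Q*f truncated at degree 2: P0 = a_0 = -167/80; P1 = a_1 + q1*a_0 = 1969/160; P2 = a_2 + q1*a_1 = -363/160.


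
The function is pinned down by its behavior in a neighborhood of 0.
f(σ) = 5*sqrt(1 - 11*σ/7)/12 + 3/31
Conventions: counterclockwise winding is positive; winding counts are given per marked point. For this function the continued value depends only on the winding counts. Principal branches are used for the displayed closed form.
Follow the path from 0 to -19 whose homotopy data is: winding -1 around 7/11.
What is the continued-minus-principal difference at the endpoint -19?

Continued minus principal equals -(5/7)*sqrt(42).

The rational part is single-valued and drops out of the difference; each branch term changes only by its own monodromy.
(5/12)*sqrt(1 - σ/(7/11)): winding -1 is odd, the square root flips sign, contributing -2*(5/12)*sqrt(1 - (-19)/(7/11)) = -2*(5/12)*sqrt(216/7) = -(5/7)*sqrt(42).
Summing the contributions at σ = -19 gives -(5/7)*sqrt(42).


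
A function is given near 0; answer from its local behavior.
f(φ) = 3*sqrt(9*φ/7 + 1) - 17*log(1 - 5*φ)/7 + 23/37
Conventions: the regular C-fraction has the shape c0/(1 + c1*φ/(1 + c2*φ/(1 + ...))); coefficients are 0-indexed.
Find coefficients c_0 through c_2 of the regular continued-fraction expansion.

Taylor coefficients (expand at 0): a_0 = 134/37, a_1 = 197/14, a_2 = 11657/392.
c0 = a_0 = 134/37. Peel one level at a time: if S = 1 + c*φ/S' with S'(0) = 1, then c is the φ-coefficient of S and S' = c*φ/(S - 1).
S_1 = c0/f = 1 + (-7289/1876)*φ + (12115909/1759688)*φ^2 + ...; c1 = -7289/1876.
S_2 = c1*φ/(S_1 - 1) = 1 + (327457/184786)*φ + ...; c2 = 327457/184786.

The regular C-fraction coefficients are [134/37, -7289/1876, 327457/184786].


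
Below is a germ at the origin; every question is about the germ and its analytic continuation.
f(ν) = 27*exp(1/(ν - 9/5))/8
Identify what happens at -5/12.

There is no denominator, hence no pole anywhere.
The essential point of exp(1/(ν - (9/5))) is 9/5, not -5/12.
So the germ continues analytically to -5/12.

The point is a regular point.


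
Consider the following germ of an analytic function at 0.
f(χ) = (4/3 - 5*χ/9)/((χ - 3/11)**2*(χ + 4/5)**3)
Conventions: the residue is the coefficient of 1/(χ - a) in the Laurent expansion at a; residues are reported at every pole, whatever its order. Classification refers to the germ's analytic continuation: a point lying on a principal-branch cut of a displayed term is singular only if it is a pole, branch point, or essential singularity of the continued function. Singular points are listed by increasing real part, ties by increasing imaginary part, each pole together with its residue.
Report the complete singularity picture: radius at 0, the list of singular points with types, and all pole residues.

Radius of convergence at 0: 3/11.
At -4/5: a pole of order 3; residue 341068750/109056249.
At 3/11: a pole of order 2; residue -341068750/109056249.

Denominator factor (χ + 4/5)^3: pole of order 3 at -4/5, modulus 4/5.
Denominator factor (χ - 3/11)^2: pole of order 2 at 3/11, modulus 3/11.
The radius of convergence is the smallest modulus among the singular points: 3/11.
At the order-3 pole -4/5 set g(χ) = (χ - (-4/5))^3*f(χ) = (4/3 - 5*χ/9)/(χ - 3/11)**2.
Order-3 pole: residue = g''(a)/2; g''(-4/5) = 682137500/109056249, so the residue is 341068750/109056249.
At the order-2 pole 3/11 set g(χ) = (χ - (3/11))^2*f(χ) = (4/3 - 5*χ/9)/(χ + 4/5)**3.
Order-2 pole: residue = g'(a); g'(3/11) = -341068750/109056249, so the residue is -341068750/109056249.
List the singular points by increasing real part (a conjugate pair: the negative imaginary part first).


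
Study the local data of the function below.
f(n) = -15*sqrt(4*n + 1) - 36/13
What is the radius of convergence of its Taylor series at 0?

Branch term (-15)*sqrt(1 - n/(-1/4)): its argument vanishes at n = -1/4, a square-root branch point, modulus 1/4.
The radius of convergence is the smallest modulus among the singular points: 1/4.

The radius of convergence is 1/4.


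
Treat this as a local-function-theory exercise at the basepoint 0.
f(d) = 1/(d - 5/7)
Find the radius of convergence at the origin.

The radius of convergence is 5/7.

Denominator factor (d - 5/7): pole of order 1 at 5/7, modulus 5/7.
The radius of convergence is the smallest modulus among the singular points: 5/7.


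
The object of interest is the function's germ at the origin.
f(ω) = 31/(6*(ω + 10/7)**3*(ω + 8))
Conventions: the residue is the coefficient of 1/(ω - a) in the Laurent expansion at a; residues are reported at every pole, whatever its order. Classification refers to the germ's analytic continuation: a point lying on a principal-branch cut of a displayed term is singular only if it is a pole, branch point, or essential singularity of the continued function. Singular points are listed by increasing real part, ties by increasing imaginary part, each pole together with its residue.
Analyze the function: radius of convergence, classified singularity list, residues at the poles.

Denominator factor (ω + 8): pole of order 1 at -8, modulus 8.
Denominator factor (ω + 10/7)^3: pole of order 3 at -10/7, modulus 10/7.
The radius of convergence is the smallest modulus among the singular points: 10/7.
At the order-1 pole -8 set g(ω) = (ω - (-8))*f(ω) = 31/(6*(ω + 10/7)**3).
Simple pole: residue = g(a) at a = -8, which is -10633/584016.
At the order-3 pole -10/7 set g(ω) = (ω - (-10/7))^3*f(ω) = 31/(6*(ω + 8)).
Order-3 pole: residue = g''(a)/2; g''(-10/7) = 10633/292008, so the residue is 10633/584016.
List the singular points by increasing real part (a conjugate pair: the negative imaginary part first).

Radius of convergence at 0: 10/7.
At -8: a pole of order 1; residue -10633/584016.
At -10/7: a pole of order 3; residue 10633/584016.


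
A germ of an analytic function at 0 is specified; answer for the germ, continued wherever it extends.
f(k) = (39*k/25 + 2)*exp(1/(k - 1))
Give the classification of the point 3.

The point is a regular point.

There is no denominator, hence no pole anywhere.
The essential point of exp(1/(k - (1))) is 1, not 3.
So the germ continues analytically to 3.


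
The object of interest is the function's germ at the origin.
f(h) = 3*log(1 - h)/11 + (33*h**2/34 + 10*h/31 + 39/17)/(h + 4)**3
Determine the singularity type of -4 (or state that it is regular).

The point is a pole of order 3.

The denominator factor h + 4 vanishes at -4 and appears to the power 3; the numerator there equals 8713/527, nonzero, and no other factor vanishes.
The branch terms are analytic at this point.
Hence a pole whose order is the multiplicity, 3.


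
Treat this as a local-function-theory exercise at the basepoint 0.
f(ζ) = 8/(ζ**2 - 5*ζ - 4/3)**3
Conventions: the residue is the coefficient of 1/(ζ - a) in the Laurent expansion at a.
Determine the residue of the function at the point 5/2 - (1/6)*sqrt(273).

The factor ζ**2 - 5*ζ - 4/3 splits as (ζ - a)(ζ - a') with a = 5/2 - (1/6)*sqrt(273), a' = 5/2 + (1/6)*sqrt(273). At the order-3 pole a set g(ζ) = (ζ - a)^3*f(ζ) = [8] / (ζ - a')^3.
Order-3 pole: residue = g''(a)/2; g''(5/2 - (1/6)*sqrt(273)) = -(864/753571)*sqrt(273), so the residue is -(432/753571)*sqrt(273).

The residue is -(432/753571)*sqrt(273).


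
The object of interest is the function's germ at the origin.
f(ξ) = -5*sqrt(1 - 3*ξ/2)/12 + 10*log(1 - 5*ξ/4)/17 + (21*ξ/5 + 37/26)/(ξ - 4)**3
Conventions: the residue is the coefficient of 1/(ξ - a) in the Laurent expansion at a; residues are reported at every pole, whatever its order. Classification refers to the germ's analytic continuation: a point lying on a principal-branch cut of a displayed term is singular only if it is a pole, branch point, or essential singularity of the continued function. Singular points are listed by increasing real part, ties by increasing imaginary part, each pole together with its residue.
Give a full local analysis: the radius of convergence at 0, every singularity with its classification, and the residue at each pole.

Radius of convergence at 0: 2/3.
At 2/3: an algebraic (square-root) branch point.
At 4/5: a logarithmic branch point.
At 4: a pole of order 3; residue 0.

Denominator factor (ξ - 4)^3: pole of order 3 at 4, modulus 4.
Branch term (-5/12)*sqrt(1 - ξ/(2/3)): its argument vanishes at ξ = 2/3, a square-root branch point, modulus 2/3.
Branch term (10/17)*log(1 - ξ/(4/5)): its argument vanishes at ξ = 4/5, a logarithmic branch point, modulus 4/5.
The radius of convergence is the smallest modulus among the singular points: 2/3.
The branch terms are analytic at 4 and contribute nothing to the residue; only the rational part matters.
At the order-3 pole 4 set g(ξ) = (ξ - (4))^3*(rational part) = 21*ξ/5 + 37/26.
Order-3 pole: residue = g''(a)/2; g''(4) = 0, so the residue is 0.
List the singular points by increasing real part (a conjugate pair: the negative imaginary part first).


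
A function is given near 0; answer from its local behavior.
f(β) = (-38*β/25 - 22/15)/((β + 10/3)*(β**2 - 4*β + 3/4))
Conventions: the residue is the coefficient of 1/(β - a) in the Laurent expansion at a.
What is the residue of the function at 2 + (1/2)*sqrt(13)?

The residue is -324/4535 - (1322/22675)*sqrt(13).

The factor β**2 - 4*β + 3/4 splits as (β - a)(β - a') with a = 2 + (1/2)*sqrt(13), a' = 2 - (1/2)*sqrt(13). At the order-1 pole a set g(β) = (β - a)*f(β) = [(-38*β/25 - 22/15)/(β + 10/3)] / (β - a').
Simple pole: residue = g(a) at a = 2 + (1/2)*sqrt(13), which is -324/4535 - (1322/22675)*sqrt(13).


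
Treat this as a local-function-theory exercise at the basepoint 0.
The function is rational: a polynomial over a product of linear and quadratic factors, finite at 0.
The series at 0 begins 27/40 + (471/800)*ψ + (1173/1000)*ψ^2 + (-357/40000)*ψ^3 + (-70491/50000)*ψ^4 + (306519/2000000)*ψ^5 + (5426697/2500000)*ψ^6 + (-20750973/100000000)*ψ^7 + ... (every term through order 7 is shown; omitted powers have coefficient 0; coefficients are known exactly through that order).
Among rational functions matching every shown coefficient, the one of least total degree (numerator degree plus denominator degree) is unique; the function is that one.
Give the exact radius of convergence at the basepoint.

No rational of total degree below 5 reproduces all 8 coefficients; solving the [2/3] Pade equations on them gives f(ψ) = (-13*ψ**2/4 - 17*ψ/32 - 9/8)/((ψ - 5/2)*(ψ**2 + 2/3)), whose expansion matches every shown term.
Denominator factor (ψ - 5/2): pole of order 1 at 5/2, modulus 5/2.
Denominator factor (ψ**2 + 2/3): discriminant -8/3, complex-conjugate roots ((1/3)*sqrt(6))*i and -((1/3)*sqrt(6))*i; poles of order 1, moduli (1/3)*sqrt(6) and (1/3)*sqrt(6).
The radius of convergence is the smallest modulus among the singular points: (1/3)*sqrt(6).

The radius of convergence is (1/3)*sqrt(6).


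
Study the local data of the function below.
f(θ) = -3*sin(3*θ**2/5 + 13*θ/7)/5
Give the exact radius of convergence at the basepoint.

The factor sin(3*θ**2/5 + 13*θ/7) is entire and contributes no finite singular point.
The polynomial part has no poles.
No finite singular points: the Taylor series at 0 converges everywhere.

The radius of convergence is infinite.
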